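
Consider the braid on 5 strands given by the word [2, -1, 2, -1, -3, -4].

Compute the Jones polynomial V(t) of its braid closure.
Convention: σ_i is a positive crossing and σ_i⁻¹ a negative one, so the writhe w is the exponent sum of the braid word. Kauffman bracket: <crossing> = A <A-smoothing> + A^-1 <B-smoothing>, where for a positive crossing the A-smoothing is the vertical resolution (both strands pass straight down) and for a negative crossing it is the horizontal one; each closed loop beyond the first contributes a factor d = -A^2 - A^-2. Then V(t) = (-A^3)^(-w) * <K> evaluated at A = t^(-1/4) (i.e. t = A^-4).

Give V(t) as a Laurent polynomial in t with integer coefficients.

t^2 - t + 1 - t^-1 + t^-2

Derivation:
The presented braid s2 s1^-1 s2 s1^-1 s3^-1 s4^-1 on 5 strands reduces by inverse Markov moves (closure unchanged at each step):
  Destabilize: the word has the form β·s4^-1 where s4^-1 occurs only as the final letter (β ∈ B_4); drop it and the last strand → 4 strands.
  Destabilize: the word has the form β·s3^-1 where s3^-1 occurs only as the final letter (β ∈ B_3); drop it and the last strand → 3 strands.
Reduced to β = s2 s1^-1 s2 s1^-1 on 3 strands, 4 crossings.
Compute on β:
Braid: s2 s1^-1 s2 s1^-1 on 3 strands, 4 crossings.
Writhe w = (#positive) - (#negative) = 2 - 2 = 0.
State-sum expansion of <K>. There are 2^4 = 16 states.
Each crossing splits two ways (0=vertical, 1=horizontal). The state's weight is A^(#A-smoothings - #B-smoothings) * d^(loops - 1).
  state 0000: A-exp=+0, loops=3, term = A^0 * d^2
  state 0001: A-exp=+2, loops=2, term = A^2 * d^1
  state 0010: A-exp=-2, loops=2, term = A^-2 * d^1
  state 0011: A-exp=+0, loops=1, term = A^0 * d^0
  state 0100: A-exp=+2, loops=2, term = A^2 * d^1
  state 0101: A-exp=+4, loops=3, term = A^4 * d^2
  state 0110: A-exp=+0, loops=1, term = A^0 * d^0
  state 0111: A-exp=+2, loops=2, term = A^2 * d^1
  state 1000: A-exp=-2, loops=2, term = A^-2 * d^1
  state 1001: A-exp=+0, loops=1, term = A^0 * d^0
  state 1010: A-exp=-4, loops=3, term = A^-4 * d^2
  state 1011: A-exp=-2, loops=2, term = A^-2 * d^1
  state 1100: A-exp=+0, loops=1, term = A^0 * d^0
  state 1101: A-exp=+2, loops=2, term = A^2 * d^1
  state 1110: A-exp=-2, loops=2, term = A^-2 * d^1
  state 1111: A-exp=+0, loops=1, term = A^0 * d^0
Collect the terms by A-exponent (count of states per loop number):
Powers of d = -A^2 - A^-2: d^2 = A^4 + 2 + A^-4.
  A^4 * (d^2) = A^8 + 2*A^4 + 1
  A^2 * (4*d) = -4*A^4 - 4
  A^0 * (5 + d^2) = A^4 + 7 + A^-4
  A^-2 * (4*d) = -4 - 4*A^-4
  A^-4 * (d^2) = 1 + 2*A^-4 + A^-8
Summing the groups: <K> = A^8 - A^4 + 1 - A^-4 + A^-8
Normalise by the writhe: (-A^3)^(-w) = (-A^3)^(0) = 1, so f(A) = 1 * <K> = A^8 - A^4 + 1 - A^-4 + A^-8.
Substitute A = t^(-1/4), i.e. A^e → t^(-e/4): V(t) = t^2 - t + 1 - t^-1 + t^-2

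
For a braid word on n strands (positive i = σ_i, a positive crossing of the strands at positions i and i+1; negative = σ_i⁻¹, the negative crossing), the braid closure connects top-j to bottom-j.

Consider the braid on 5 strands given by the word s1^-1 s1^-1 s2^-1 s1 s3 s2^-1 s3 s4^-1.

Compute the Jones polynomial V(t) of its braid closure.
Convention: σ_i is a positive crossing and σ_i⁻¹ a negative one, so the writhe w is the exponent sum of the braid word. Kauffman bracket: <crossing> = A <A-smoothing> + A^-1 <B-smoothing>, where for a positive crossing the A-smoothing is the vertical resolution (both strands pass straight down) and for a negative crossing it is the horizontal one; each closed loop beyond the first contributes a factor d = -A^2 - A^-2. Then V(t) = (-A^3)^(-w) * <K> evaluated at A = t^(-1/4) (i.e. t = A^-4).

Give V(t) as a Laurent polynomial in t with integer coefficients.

t^2 - t + 2 - 2*t^-1 + t^-2 - t^-3 + t^-4

Derivation:
The presented braid s1^-1 s1^-1 s2^-1 s1 s3 s2^-1 s3 s4^-1 on 5 strands reduces by inverse Markov moves (closure unchanged at each step):
  Destabilize: the word has the form β·s4^-1 where s4^-1 occurs only as the final letter (β ∈ B_4); drop it and the last strand → 4 strands.
Reduced to β = s1^-1 s1^-1 s2^-1 s1 s3 s2^-1 s3 on 4 strands, 7 crossings.
Compute on β:
Braid: s1^-1 s1^-1 s2^-1 s1 s3 s2^-1 s3 on 4 strands, 7 crossings.
Writhe w = (#positive) - (#negative) = 3 - 4 = -1.
State-sum expansion of <K>. There are 2^7 = 128 states.
For each crossing: s=0 is the vertical smoothing, s=1 horizontal. Crossing k contributes A^(sign_k * (1 - 2*s_k)); loop factor d = -A^2 - A^-2.
Tabulate the states by total A-exponent and number of loops L (A-exp: L × count):
  A^7: L=4 ×1
  A^5: L=3 ×7
  A^3: L=2 ×17, L=4 ×4
  A^1: L=1 ×14, L=3 ×20, L=5 ×1
  A^-1: L=2 ×27, L=4 ×8
  A^-3: L=1 ×5, L=3 ×15, L=5 ×1
  A^-5: L=2 ×4, L=4 ×3
  A^-7: L=3 ×1
Each group contributes A^e * Σ count * d^(L-1):
Powers of d = -A^2 - A^-2: d^2 = A^4 + 2 + A^-4; d^3 = -A^6 - 3*A^2 - 3*A^-2 - A^-6; d^4 = A^8 + 4*A^4 + 6 + 4*A^-4 + A^-8.
  A^7 * (d^3) = -A^13 - 3*A^9 - 3*A^5 - A
  A^5 * (7*d^2) = 7*A^9 + 14*A^5 + 7*A
  A^3 * (17*d + 4*d^3) = -4*A^9 - 29*A^5 - 29*A - 4*A^-3
  A^1 * (14 + 20*d^2 + d^4) = A^9 + 24*A^5 + 60*A + 24*A^-3 + A^-7
  A^-1 * (27*d + 8*d^3) = -8*A^5 - 51*A - 51*A^-3 - 8*A^-7
  A^-3 * (5 + 15*d^2 + d^4) = A^5 + 19*A + 41*A^-3 + 19*A^-7 + A^-11
  A^-5 * (4*d + 3*d^3) = -3*A - 13*A^-3 - 13*A^-7 - 3*A^-11
  A^-7 * (d^2) = A^-3 + 2*A^-7 + A^-11
Summing the groups: <K> = -A^13 + A^9 - A^5 + 2*A - 2*A^-3 + A^-7 - A^-11
Normalise by the writhe: (-A^3)^(-w) = (-A^3)^(1) = -A^3, so f(A) = -A^3 * <K> = A^16 - A^12 + A^8 - 2*A^4 + 2 - A^-4 + A^-8.
Substitute A = t^(-1/4), i.e. A^e → t^(-e/4): V(t) = t^2 - t + 2 - 2*t^-1 + t^-2 - t^-3 + t^-4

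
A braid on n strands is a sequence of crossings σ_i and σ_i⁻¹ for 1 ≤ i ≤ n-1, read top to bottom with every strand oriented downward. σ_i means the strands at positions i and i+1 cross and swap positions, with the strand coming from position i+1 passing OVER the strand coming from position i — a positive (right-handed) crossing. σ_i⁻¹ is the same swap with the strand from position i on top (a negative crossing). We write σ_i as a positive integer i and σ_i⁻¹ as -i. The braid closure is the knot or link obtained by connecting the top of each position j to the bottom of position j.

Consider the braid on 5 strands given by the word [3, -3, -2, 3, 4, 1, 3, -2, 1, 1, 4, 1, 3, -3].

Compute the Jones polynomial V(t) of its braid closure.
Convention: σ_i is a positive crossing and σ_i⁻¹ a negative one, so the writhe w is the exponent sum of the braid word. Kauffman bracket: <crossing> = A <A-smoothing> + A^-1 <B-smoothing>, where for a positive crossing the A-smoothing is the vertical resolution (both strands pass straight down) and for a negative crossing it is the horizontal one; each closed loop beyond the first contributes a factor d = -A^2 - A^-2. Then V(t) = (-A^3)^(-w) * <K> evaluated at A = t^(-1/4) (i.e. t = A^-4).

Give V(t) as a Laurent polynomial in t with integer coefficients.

-t^9 + 3*t^8 - 4*t^7 + 5*t^6 - 6*t^5 + 5*t^4 - 4*t^3 + 3*t^2 - t + 1

Derivation:
The presented braid s3 s3^-1 s2^-1 s3 s4 s1 s3 s2^-1 s1 s1 s4 s1 s3 s3^-1 on 5 strands reduces by inverse Markov moves (closure unchanged at each step):
  Deconjugate: the word is γ·β·γ⁻¹ with γ = s3 s3^-1 (prefix) and γ⁻¹ = s3 s3^-1 (suffix); strip both.
Reduced to β = s2^-1 s3 s4 s1 s3 s2^-1 s1 s1 s4 s1 on 5 strands, 10 crossings.
Compute on β:
Braid: s2^-1 s3 s4 s1 s3 s2^-1 s1 s1 s4 s1 on 5 strands, 10 crossings.
Writhe w = (#positive) - (#negative) = 8 - 2 = 6.
Computing the Kauffman bracket via state sum. There are 2^10 = 1024 states.
Smooth each crossing (0=||, 1=⌣⌢); contribution A^(Σ sign_k(1-2s_k)) * d^(L-1).
Tabulate the states by total A-exponent and number of loops L (A-exp: L × count):
  A^10: L=5 ×1
  A^8: L=4 ×10
  A^6: L=3 ×39, L=5 ×6
  A^4: L=2 ×68, L=4 ×51, L=6 ×1
  A^2: L=1 ×44, L=3 ×139, L=5 ×27
  A^0: L=2 ×126, L=4 ×118, L=6 ×8
  A^-2: L=1 ×11, L=3 ×140, L=5 ×58, L=7 ×1
  A^-4: L=2 ×19, L=4 ×85, L=6 ×16
  A^-6: L=3 ×15, L=5 ×28, L=7 ×2
  A^-8: L=4 ×6, L=6 ×4
  A^-10: L=5 ×1
Each group contributes A^e * Σ count * d^(L-1):
Powers of d = -A^2 - A^-2: d^2 = A^4 + 2 + A^-4; d^3 = -A^6 - 3*A^2 - 3*A^-2 - A^-6; d^4 = A^8 + 4*A^4 + 6 + 4*A^-4 + A^-8; d^5 = -A^10 - 5*A^6 - 10*A^2 - 10*A^-2 - 5*A^-6 - A^-10; d^6 = A^12 + 6*A^8 + 15*A^4 + 20 + 15*A^-4 + 6*A^-8 + A^-12.
  A^10 * (d^4) = A^18 + 4*A^14 + 6*A^10 + 4*A^6 + A^2
  A^8 * (10*d^3) = -10*A^14 - 30*A^10 - 30*A^6 - 10*A^2
  A^6 * (39*d^2 + 6*d^4) = 6*A^14 + 63*A^10 + 114*A^6 + 63*A^2 + 6*A^-2
  A^4 * (68*d + 51*d^3 + d^5) = -A^14 - 56*A^10 - 231*A^6 - 231*A^2 - 56*A^-2 - A^-6
  A^2 * (44 + 139*d^2 + 27*d^4) = 27*A^10 + 247*A^6 + 484*A^2 + 247*A^-2 + 27*A^-6
  A^0 * (126*d + 118*d^3 + 8*d^5) = -8*A^10 - 158*A^6 - 560*A^2 - 560*A^-2 - 158*A^-6 - 8*A^-10
  A^-2 * (11 + 140*d^2 + 58*d^4 + d^6) = A^10 + 64*A^6 + 387*A^2 + 659*A^-2 + 387*A^-6 + 64*A^-10 + A^-14
  A^-4 * (19*d + 85*d^3 + 16*d^5) = -16*A^6 - 165*A^2 - 434*A^-2 - 434*A^-6 - 165*A^-10 - 16*A^-14
  A^-6 * (15*d^2 + 28*d^4 + 2*d^6) = 2*A^6 + 40*A^2 + 157*A^-2 + 238*A^-6 + 157*A^-10 + 40*A^-14 + 2*A^-18
  A^-8 * (6*d^3 + 4*d^5) = -4*A^2 - 26*A^-2 - 58*A^-6 - 58*A^-10 - 26*A^-14 - 4*A^-18
  A^-10 * (d^4) = A^-2 + 4*A^-6 + 6*A^-10 + 4*A^-14 + A^-18
Summing the groups: <K> = A^18 - A^14 + 3*A^10 - 4*A^6 + 5*A^2 - 6*A^-2 + 5*A^-6 - 4*A^-10 + 3*A^-14 - A^-18
Normalise by the writhe: (-A^3)^(-w) = (-A^3)^(-6) = A^-18, so f(A) = A^-18 * <K> = 1 - A^-4 + 3*A^-8 - 4*A^-12 + 5*A^-16 - 6*A^-20 + 5*A^-24 - 4*A^-28 + 3*A^-32 - A^-36.
Substitute A = t^(-1/4), i.e. A^e → t^(-e/4): V(t) = -t^9 + 3*t^8 - 4*t^7 + 5*t^6 - 6*t^5 + 5*t^4 - 4*t^3 + 3*t^2 - t + 1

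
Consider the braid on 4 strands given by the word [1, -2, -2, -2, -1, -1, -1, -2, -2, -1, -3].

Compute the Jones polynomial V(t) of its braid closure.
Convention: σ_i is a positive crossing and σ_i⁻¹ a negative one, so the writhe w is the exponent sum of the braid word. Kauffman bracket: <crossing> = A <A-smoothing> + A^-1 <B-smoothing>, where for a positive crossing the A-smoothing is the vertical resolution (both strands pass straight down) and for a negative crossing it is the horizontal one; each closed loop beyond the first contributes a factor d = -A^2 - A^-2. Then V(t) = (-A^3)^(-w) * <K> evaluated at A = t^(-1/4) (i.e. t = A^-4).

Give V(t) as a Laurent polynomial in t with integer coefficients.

The presented braid s1 s2^-1 s2^-1 s2^-1 s1^-1 s1^-1 s1^-1 s2^-1 s2^-1 s1^-1 s3^-1 on 4 strands reduces by inverse Markov moves (closure unchanged at each step):
  Destabilize: the word has the form β·s3^-1 where s3^-1 occurs only as the final letter (β ∈ B_3); drop it and the last strand → 3 strands.
  Deconjugate: the word is γ·β·γ⁻¹ with γ = s1 (prefix) and γ⁻¹ = s1^-1 (suffix); strip both.
Reduced to β = s2^-1 s2^-1 s2^-1 s1^-1 s1^-1 s1^-1 s2^-1 s2^-1 on 3 strands, 8 crossings.
Compute on β:
Braid: s2^-1 s2^-1 s2^-1 s1^-1 s1^-1 s1^-1 s2^-1 s2^-1 on 3 strands, 8 crossings.
Writhe w = (#positive) - (#negative) = 0 - 8 = -8.
State-sum expansion of <K>. There are 2^8 = 256 states.
For each crossing: s=0 is the vertical smoothing, s=1 horizontal. Crossing k contributes A^(sign_k * (1 - 2*s_k)); loop factor d = -A^2 - A^-2.
Tabulate the states by total A-exponent and number of loops L (A-exp: L × count):
  A^8: L=7 ×1
  A^6: L=6 ×8
  A^4: L=5 ×28
  A^2: L=4 ×55, L=6 ×1
  A^0: L=3 ×65, L=5 ×5
  A^-2: L=2 ×45, L=4 ×11
  A^-4: L=1 ×15, L=3 ×13
  A^-6: L=2 ×8
  A^-8: L=3 ×1
Each group contributes A^e * Σ count * d^(L-1):
Powers of d = -A^2 - A^-2: d^2 = A^4 + 2 + A^-4; d^3 = -A^6 - 3*A^2 - 3*A^-2 - A^-6; d^4 = A^8 + 4*A^4 + 6 + 4*A^-4 + A^-8; d^5 = -A^10 - 5*A^6 - 10*A^2 - 10*A^-2 - 5*A^-6 - A^-10; d^6 = A^12 + 6*A^8 + 15*A^4 + 20 + 15*A^-4 + 6*A^-8 + A^-12.
  A^8 * (d^6) = A^20 + 6*A^16 + 15*A^12 + 20*A^8 + 15*A^4 + 6 + A^-4
  A^6 * (8*d^5) = -8*A^16 - 40*A^12 - 80*A^8 - 80*A^4 - 40 - 8*A^-4
  A^4 * (28*d^4) = 28*A^12 + 112*A^8 + 168*A^4 + 112 + 28*A^-4
  A^2 * (55*d^3 + d^5) = -A^12 - 60*A^8 - 175*A^4 - 175 - 60*A^-4 - A^-8
  A^0 * (65*d^2 + 5*d^4) = 5*A^8 + 85*A^4 + 160 + 85*A^-4 + 5*A^-8
  A^-2 * (45*d + 11*d^3) = -11*A^4 - 78 - 78*A^-4 - 11*A^-8
  A^-4 * (15 + 13*d^2) = 13 + 41*A^-4 + 13*A^-8
  A^-6 * (8*d) = -8*A^-4 - 8*A^-8
  A^-8 * (d^2) = A^-4 + 2*A^-8 + A^-12
Summing the groups: <K> = A^20 - 2*A^16 + 2*A^12 - 3*A^8 + 2*A^4 - 2 + 2*A^-4 + A^-12
Normalise by the writhe: (-A^3)^(-w) = (-A^3)^(8) = A^24, so f(A) = A^24 * <K> = A^44 - 2*A^40 + 2*A^36 - 3*A^32 + 2*A^28 - 2*A^24 + 2*A^20 + A^12.
Substitute A = t^(-1/4), i.e. A^e → t^(-e/4): V(t) = t^-3 + 2*t^-5 - 2*t^-6 + 2*t^-7 - 3*t^-8 + 2*t^-9 - 2*t^-10 + t^-11

Answer: t^-3 + 2*t^-5 - 2*t^-6 + 2*t^-7 - 3*t^-8 + 2*t^-9 - 2*t^-10 + t^-11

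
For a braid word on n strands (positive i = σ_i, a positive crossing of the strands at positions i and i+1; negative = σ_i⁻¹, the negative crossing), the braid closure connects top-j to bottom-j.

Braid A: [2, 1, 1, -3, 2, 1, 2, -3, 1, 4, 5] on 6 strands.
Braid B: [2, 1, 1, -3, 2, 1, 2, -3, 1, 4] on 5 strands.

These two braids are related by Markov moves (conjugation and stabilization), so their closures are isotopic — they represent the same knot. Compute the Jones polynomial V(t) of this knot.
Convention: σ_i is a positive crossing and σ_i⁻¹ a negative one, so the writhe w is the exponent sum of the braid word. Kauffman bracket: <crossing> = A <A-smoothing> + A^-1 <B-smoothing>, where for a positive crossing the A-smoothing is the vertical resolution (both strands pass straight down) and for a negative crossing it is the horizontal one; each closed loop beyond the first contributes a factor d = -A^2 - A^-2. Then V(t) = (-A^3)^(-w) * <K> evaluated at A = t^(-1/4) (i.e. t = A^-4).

-t^7 + 2*t^6 - 2*t^5 + 2*t^4 - 2*t^3 + 2*t^2 - t + 1

Derivation:
Markov-equivalent braids have isotopic closures, hence identical knot invariants. Strip the Markov moves from each word to reach a common short braid β, then compute V(t) once on β.
Braid A: s2 s1 s1 s3^-1 s2 s1 s2 s3^-1 s1 s4 s5 on 6 strands reduces by inverse Markov moves (closure unchanged at each step):
  Destabilize: the word has the form β·s5 where s5 occurs only as the final letter (β ∈ B_5); drop it and the last strand → 5 strands.
  Destabilize: the word has the form β·s4 where s4 occurs only as the final letter (β ∈ B_4); drop it and the last strand → 4 strands.
Reduced to β = s2 s1 s1 s3^-1 s2 s1 s2 s3^-1 s1 on 4 strands, 9 crossings.
Braid B: s2 s1 s1 s3^-1 s2 s1 s2 s3^-1 s1 s4 on 5 strands reduces by inverse Markov moves (closure unchanged at each step):
  Destabilize: the word has the form β·s4 where s4 occurs only as the final letter (β ∈ B_4); drop it and the last strand → 4 strands.
Reduced to β = s2 s1 s1 s3^-1 s2 s1 s2 s3^-1 s1 on 4 strands, 9 crossings.
Both give the same β = s2 s1 s1 s3^-1 s2 s1 s2 s3^-1 s1 on 4 strands, so one state sum suffices:
Braid: s2 s1 s1 s3^-1 s2 s1 s2 s3^-1 s1 on 4 strands, 9 crossings.
Writhe w = (#positive) - (#negative) = 7 - 2 = 5.
Computing the Kauffman bracket via state sum. There are 2^9 = 512 states.
For each crossing: s=0 is the vertical smoothing, s=1 horizontal. Crossing k contributes A^(sign_k * (1 - 2*s_k)); loop factor d = -A^2 - A^-2.
Tabulate the states by total A-exponent and number of loops L (A-exp: L × count):
  A^9: L=4 ×1
  A^7: L=3 ×9
  A^5: L=2 ×28, L=4 ×8
  A^3: L=1 ×32, L=3 ×48, L=5 ×4
  A^1: L=2 ×91, L=4 ×34, L=6 ×1
  A^-1: L=1 ×23, L=3 ×92, L=5 ×11
  A^-3: L=2 ×43, L=4 ×40, L=6 ×1
  A^-5: L=1 ×4, L=3 ×26, L=5 ×6
  A^-7: L=2 ×4, L=4 ×5
  A^-9: L=3 ×1
Each group contributes A^e * Σ count * d^(L-1):
Powers of d = -A^2 - A^-2: d^2 = A^4 + 2 + A^-4; d^3 = -A^6 - 3*A^2 - 3*A^-2 - A^-6; d^4 = A^8 + 4*A^4 + 6 + 4*A^-4 + A^-8; d^5 = -A^10 - 5*A^6 - 10*A^2 - 10*A^-2 - 5*A^-6 - A^-10.
  A^9 * (d^3) = -A^15 - 3*A^11 - 3*A^7 - A^3
  A^7 * (9*d^2) = 9*A^11 + 18*A^7 + 9*A^3
  A^5 * (28*d + 8*d^3) = -8*A^11 - 52*A^7 - 52*A^3 - 8*A^-1
  A^3 * (32 + 48*d^2 + 4*d^4) = 4*A^11 + 64*A^7 + 152*A^3 + 64*A^-1 + 4*A^-5
  A^1 * (91*d + 34*d^3 + d^5) = -A^11 - 39*A^7 - 203*A^3 - 203*A^-1 - 39*A^-5 - A^-9
  A^-1 * (23 + 92*d^2 + 11*d^4) = 11*A^7 + 136*A^3 + 273*A^-1 + 136*A^-5 + 11*A^-9
  A^-3 * (43*d + 40*d^3 + d^5) = -A^7 - 45*A^3 - 173*A^-1 - 173*A^-5 - 45*A^-9 - A^-13
  A^-5 * (4 + 26*d^2 + 6*d^4) = 6*A^3 + 50*A^-1 + 92*A^-5 + 50*A^-9 + 6*A^-13
  A^-7 * (4*d + 5*d^3) = -5*A^-1 - 19*A^-5 - 19*A^-9 - 5*A^-13
  A^-9 * (d^2) = A^-5 + 2*A^-9 + A^-13
Summing the groups: <K> = -A^15 + A^11 - 2*A^7 + 2*A^3 - 2*A^-1 + 2*A^-5 - 2*A^-9 + A^-13
Normalise by the writhe: (-A^3)^(-w) = (-A^3)^(-5) = -A^-15, so f(A) = -A^-15 * <K> = 1 - A^-4 + 2*A^-8 - 2*A^-12 + 2*A^-16 - 2*A^-20 + 2*A^-24 - A^-28.
Substitute A = t^(-1/4), i.e. A^e → t^(-e/4): V(t) = -t^7 + 2*t^6 - 2*t^5 + 2*t^4 - 2*t^3 + 2*t^2 - t + 1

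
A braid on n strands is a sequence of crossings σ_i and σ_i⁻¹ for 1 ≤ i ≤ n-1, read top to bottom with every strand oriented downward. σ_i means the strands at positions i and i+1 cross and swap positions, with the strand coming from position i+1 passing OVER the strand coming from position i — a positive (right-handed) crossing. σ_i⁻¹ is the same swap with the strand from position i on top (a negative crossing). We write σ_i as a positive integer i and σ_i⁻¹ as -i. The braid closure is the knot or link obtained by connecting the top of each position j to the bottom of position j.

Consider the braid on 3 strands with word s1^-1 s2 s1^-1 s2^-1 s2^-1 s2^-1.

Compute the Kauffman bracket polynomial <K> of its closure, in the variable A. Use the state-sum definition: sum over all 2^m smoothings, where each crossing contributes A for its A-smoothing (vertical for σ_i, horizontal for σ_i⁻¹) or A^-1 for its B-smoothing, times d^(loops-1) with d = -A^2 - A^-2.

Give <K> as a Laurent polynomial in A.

Braid: s1^-1 s2 s1^-1 s2^-1 s2^-1 s2^-1 on 3 strands, 6 crossings.
Writhe w = (#positive) - (#negative) = 1 - 5 = -4.
Computing the Kauffman bracket via state sum. There are 2^6 = 64 states.
Smooth each crossing (0=||, 1=⌣⌢); contribution A^(Σ sign_k(1-2s_k)) * d^(L-1).
Tabulate the states by total A-exponent and number of loops L (A-exp: L × count):
  A^6: L=4 ×1
  A^4: L=3 ×6
  A^2: L=2 ×12, L=4 ×3
  A^0: L=1 ×9, L=3 ×10, L=5 ×1
  A^-2: L=2 ×12, L=4 ×3
  A^-4: L=1 ×2, L=3 ×4
  A^-6: L=2 ×1
Each group contributes A^e * Σ count * d^(L-1):
Powers of d = -A^2 - A^-2: d^2 = A^4 + 2 + A^-4; d^3 = -A^6 - 3*A^2 - 3*A^-2 - A^-6; d^4 = A^8 + 4*A^4 + 6 + 4*A^-4 + A^-8.
  A^6 * (d^3) = -A^12 - 3*A^8 - 3*A^4 - 1
  A^4 * (6*d^2) = 6*A^8 + 12*A^4 + 6
  A^2 * (12*d + 3*d^3) = -3*A^8 - 21*A^4 - 21 - 3*A^-4
  A^0 * (9 + 10*d^2 + d^4) = A^8 + 14*A^4 + 35 + 14*A^-4 + A^-8
  A^-2 * (12*d + 3*d^3) = -3*A^4 - 21 - 21*A^-4 - 3*A^-8
  A^-4 * (2 + 4*d^2) = 4 + 10*A^-4 + 4*A^-8
  A^-6 * (d) = -A^-4 - A^-8
Summing the groups: <K> = -A^12 + A^8 - A^4 + 2 - A^-4 + A^-8

Answer: -A^12 + A^8 - A^4 + 2 - A^-4 + A^-8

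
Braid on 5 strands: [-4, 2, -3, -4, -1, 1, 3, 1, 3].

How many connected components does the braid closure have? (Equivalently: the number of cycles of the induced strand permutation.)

Track the strand permutation on 5 strands, starting from identity.
  step 1: s4^-1 swaps positions 4,5 -> [1 2 3 5 4]
  step 2: s2 swaps positions 2,3 -> [1 3 2 5 4]
  step 3: s3^-1 swaps positions 3,4 -> [1 3 5 2 4]
  step 4: s4^-1 swaps positions 4,5 -> [1 3 5 4 2]
  step 5: s1^-1 swaps positions 1,2 -> [3 1 5 4 2]
  step 6: s1 swaps positions 1,2 -> [1 3 5 4 2]
  step 7: s3 swaps positions 3,4 -> [1 3 4 5 2]
  step 8: s1 swaps positions 1,2 -> [3 1 4 5 2]
  step 9: s3 swaps positions 3,4 -> [3 1 5 4 2]
Final permutation (position -> original strand): [3 1 5 4 2]
Closure components = cycle count of this permutation = 2.

Answer: 2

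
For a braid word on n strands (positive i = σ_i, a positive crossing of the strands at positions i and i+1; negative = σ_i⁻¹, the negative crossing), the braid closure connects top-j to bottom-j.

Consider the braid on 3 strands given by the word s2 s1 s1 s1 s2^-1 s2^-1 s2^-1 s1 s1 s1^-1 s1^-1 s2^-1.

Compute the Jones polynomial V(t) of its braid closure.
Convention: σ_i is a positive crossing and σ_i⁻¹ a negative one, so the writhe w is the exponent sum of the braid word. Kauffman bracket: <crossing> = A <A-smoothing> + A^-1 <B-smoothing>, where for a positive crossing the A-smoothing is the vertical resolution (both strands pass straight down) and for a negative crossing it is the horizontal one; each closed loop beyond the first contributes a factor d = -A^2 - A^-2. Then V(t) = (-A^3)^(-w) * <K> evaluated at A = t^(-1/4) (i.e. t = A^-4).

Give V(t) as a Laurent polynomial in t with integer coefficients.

-t^3 + t^2 - t + 3 - t^-1 + t^-2 - t^-3

Derivation:
The presented braid s2 s1 s1 s1 s2^-1 s2^-1 s2^-1 s1 s1 s1^-1 s1^-1 s2^-1 on 3 strands reduces by inverse Markov moves (closure unchanged at each step):
  Deconjugate: the word is γ·β·γ⁻¹ with γ = s2 s1 (prefix) and γ⁻¹ = s1^-1 s2^-1 (suffix); strip both.
  Deconjugate: the word is γ·β·γ⁻¹ with γ = s1 (prefix) and γ⁻¹ = s1^-1 (suffix); strip both.
Reduced to β = s1 s2^-1 s2^-1 s2^-1 s1 s1 on 3 strands, 6 crossings.
Compute on β:
Braid: s1 s2^-1 s2^-1 s2^-1 s1 s1 on 3 strands, 6 crossings.
Writhe w = (#positive) - (#negative) = 3 - 3 = 0.
Enumerate smoothing states for the bracket polynomial. There are 2^6 = 64 states.
For each crossing: s=0 is the vertical smoothing, s=1 horizontal. Crossing k contributes A^(sign_k * (1 - 2*s_k)); loop factor d = -A^2 - A^-2.
Tabulate the states by total A-exponent and number of loops L (A-exp: L × count):
  A^6: L=4 ×1
  A^4: L=3 ×6
  A^2: L=2 ×12, L=4 ×3
  A^0: L=1 ×9, L=3 ×10, L=5 ×1
  A^-2: L=2 ×12, L=4 ×3
  A^-4: L=3 ×6
  A^-6: L=4 ×1
Each group contributes A^e * Σ count * d^(L-1):
Powers of d = -A^2 - A^-2: d^2 = A^4 + 2 + A^-4; d^3 = -A^6 - 3*A^2 - 3*A^-2 - A^-6; d^4 = A^8 + 4*A^4 + 6 + 4*A^-4 + A^-8.
  A^6 * (d^3) = -A^12 - 3*A^8 - 3*A^4 - 1
  A^4 * (6*d^2) = 6*A^8 + 12*A^4 + 6
  A^2 * (12*d + 3*d^3) = -3*A^8 - 21*A^4 - 21 - 3*A^-4
  A^0 * (9 + 10*d^2 + d^4) = A^8 + 14*A^4 + 35 + 14*A^-4 + A^-8
  A^-2 * (12*d + 3*d^3) = -3*A^4 - 21 - 21*A^-4 - 3*A^-8
  A^-4 * (6*d^2) = 6 + 12*A^-4 + 6*A^-8
  A^-6 * (d^3) = -1 - 3*A^-4 - 3*A^-8 - A^-12
Summing the groups: <K> = -A^12 + A^8 - A^4 + 3 - A^-4 + A^-8 - A^-12
Normalise by the writhe: (-A^3)^(-w) = (-A^3)^(0) = 1, so f(A) = 1 * <K> = -A^12 + A^8 - A^4 + 3 - A^-4 + A^-8 - A^-12.
Substitute A = t^(-1/4), i.e. A^e → t^(-e/4): V(t) = -t^3 + t^2 - t + 3 - t^-1 + t^-2 - t^-3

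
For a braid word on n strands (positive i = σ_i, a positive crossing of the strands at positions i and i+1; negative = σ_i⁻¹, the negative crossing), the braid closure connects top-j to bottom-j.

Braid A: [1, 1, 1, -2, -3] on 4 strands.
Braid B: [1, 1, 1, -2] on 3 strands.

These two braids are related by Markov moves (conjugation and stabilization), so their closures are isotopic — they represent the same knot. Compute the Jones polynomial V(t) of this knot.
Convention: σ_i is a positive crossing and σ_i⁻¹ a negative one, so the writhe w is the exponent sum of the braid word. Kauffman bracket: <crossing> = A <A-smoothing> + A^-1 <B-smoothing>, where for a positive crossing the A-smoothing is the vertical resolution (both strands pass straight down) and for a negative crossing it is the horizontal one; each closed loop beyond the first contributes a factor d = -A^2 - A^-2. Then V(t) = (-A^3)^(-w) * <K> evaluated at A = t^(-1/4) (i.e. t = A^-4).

-t^4 + t^3 + t

Derivation:
Markov-equivalent braids have isotopic closures, hence identical knot invariants. Strip the Markov moves from each word to reach a common short braid β, then compute V(t) once on β.
Braid A: s1 s1 s1 s2^-1 s3^-1 on 4 strands reduces by inverse Markov moves (closure unchanged at each step):
  Destabilize: the word has the form β·s3^-1 where s3^-1 occurs only as the final letter (β ∈ B_3); drop it and the last strand → 3 strands.
  Destabilize: the word has the form β·s2^-1 where s2^-1 occurs only as the final letter (β ∈ B_2); drop it and the last strand → 2 strands.
Reduced to β = s1 s1 s1 on 2 strands, 3 crossings.
Braid B: s1 s1 s1 s2^-1 on 3 strands reduces by inverse Markov moves (closure unchanged at each step):
  Destabilize: the word has the form β·s2^-1 where s2^-1 occurs only as the final letter (β ∈ B_2); drop it and the last strand → 2 strands.
Reduced to β = s1 s1 s1 on 2 strands, 3 crossings.
Both give the same β = s1 s1 s1 on 2 strands, so one state sum suffices:
Braid: s1 s1 s1 on 2 strands, 3 crossings.
Writhe w = (#positive) - (#negative) = 3 - 0 = 3.
Computing the Kauffman bracket via state sum. There are 2^3 = 8 states.
Each crossing splits two ways (0=vertical, 1=horizontal). The state's weight is A^(#A-smoothings - #B-smoothings) * d^(loops - 1).
  state 000: A-exp=+3, loops=2, term = A^3 * d^1
  state 001: A-exp=+1, loops=1, term = A^1 * d^0
  state 010: A-exp=+1, loops=1, term = A^1 * d^0
  state 011: A-exp=-1, loops=2, term = A^-1 * d^1
  state 100: A-exp=+1, loops=1, term = A^1 * d^0
  state 101: A-exp=-1, loops=2, term = A^-1 * d^1
  state 110: A-exp=-1, loops=2, term = A^-1 * d^1
  state 111: A-exp=-3, loops=3, term = A^-3 * d^2
Collect the terms by A-exponent (count of states per loop number):
Powers of d = -A^2 - A^-2: d^2 = A^4 + 2 + A^-4.
  A^3 * (d) = -A^5 - A
  A^1 * (3) = 3*A
  A^-1 * (3*d) = -3*A - 3*A^-3
  A^-3 * (d^2) = A + 2*A^-3 + A^-7
Summing the groups: <K> = -A^5 - A^-3 + A^-7
Normalise by the writhe: (-A^3)^(-w) = (-A^3)^(-3) = -A^-9, so f(A) = -A^-9 * <K> = A^-4 + A^-12 - A^-16.
Substitute A = t^(-1/4), i.e. A^e → t^(-e/4): V(t) = -t^4 + t^3 + t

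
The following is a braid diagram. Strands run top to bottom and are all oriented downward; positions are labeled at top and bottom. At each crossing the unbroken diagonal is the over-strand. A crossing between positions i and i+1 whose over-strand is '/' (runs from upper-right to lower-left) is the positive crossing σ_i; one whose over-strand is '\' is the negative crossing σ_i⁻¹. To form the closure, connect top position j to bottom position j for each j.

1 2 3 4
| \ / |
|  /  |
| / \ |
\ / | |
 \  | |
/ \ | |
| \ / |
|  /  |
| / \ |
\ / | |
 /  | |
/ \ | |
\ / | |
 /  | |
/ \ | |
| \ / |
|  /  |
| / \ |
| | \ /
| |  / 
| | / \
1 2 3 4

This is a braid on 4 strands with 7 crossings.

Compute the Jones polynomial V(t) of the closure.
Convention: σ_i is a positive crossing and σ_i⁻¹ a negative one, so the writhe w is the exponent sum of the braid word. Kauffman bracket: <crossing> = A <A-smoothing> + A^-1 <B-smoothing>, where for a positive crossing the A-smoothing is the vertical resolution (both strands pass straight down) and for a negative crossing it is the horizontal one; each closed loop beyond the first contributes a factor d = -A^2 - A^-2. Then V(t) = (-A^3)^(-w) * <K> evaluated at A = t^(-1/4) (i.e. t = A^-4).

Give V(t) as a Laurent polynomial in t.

-t^6 + t^5 - t^4 + 2*t^3 - t^2 + t

Derivation:
Reading the diagram top to bottom ('/'-over between positions i,i+1 = s_i, '\'-over = s_i^-1): braid word = s2 s1^-1 s2 s1 s1 s2 s3.
The presented braid s2 s1^-1 s2 s1 s1 s2 s3 on 4 strands reduces by inverse Markov moves (closure unchanged at each step):
  Destabilize: the word has the form β·s3 where s3 occurs only as the final letter (β ∈ B_3); drop it and the last strand → 3 strands.
Reduced to β = s2 s1^-1 s2 s1 s1 s2 on 3 strands, 6 crossings.
Compute on β:
Braid: s2 s1^-1 s2 s1 s1 s2 on 3 strands, 6 crossings.
Writhe w = (#positive) - (#negative) = 5 - 1 = 4.
Enumerate smoothing states for the bracket polynomial. There are 2^6 = 64 states.
Smooth each crossing (0=||, 1=⌣⌢); contribution A^(Σ sign_k(1-2s_k)) * d^(L-1).
Tabulate the states by total A-exponent and number of loops L (A-exp: L × count):
  A^6: L=2 ×1
  A^4: L=1 ×3, L=3 ×3
  A^2: L=2 ×14, L=4 ×1
  A^0: L=1 ×10, L=3 ×10
  A^-2: L=2 ×13, L=4 ×2
  A^-4: L=3 ×6
  A^-6: L=4 ×1
Each group contributes A^e * Σ count * d^(L-1):
Powers of d = -A^2 - A^-2: d^2 = A^4 + 2 + A^-4; d^3 = -A^6 - 3*A^2 - 3*A^-2 - A^-6.
  A^6 * (d) = -A^8 - A^4
  A^4 * (3 + 3*d^2) = 3*A^8 + 9*A^4 + 3
  A^2 * (14*d + d^3) = -A^8 - 17*A^4 - 17 - A^-4
  A^0 * (10 + 10*d^2) = 10*A^4 + 30 + 10*A^-4
  A^-2 * (13*d + 2*d^3) = -2*A^4 - 19 - 19*A^-4 - 2*A^-8
  A^-4 * (6*d^2) = 6 + 12*A^-4 + 6*A^-8
  A^-6 * (d^3) = -1 - 3*A^-4 - 3*A^-8 - A^-12
Summing the groups: <K> = A^8 - A^4 + 2 - A^-4 + A^-8 - A^-12
Normalise by the writhe: (-A^3)^(-w) = (-A^3)^(-4) = A^-12, so f(A) = A^-12 * <K> = A^-4 - A^-8 + 2*A^-12 - A^-16 + A^-20 - A^-24.
Substitute A = t^(-1/4), i.e. A^e → t^(-e/4): V(t) = -t^6 + t^5 - t^4 + 2*t^3 - t^2 + t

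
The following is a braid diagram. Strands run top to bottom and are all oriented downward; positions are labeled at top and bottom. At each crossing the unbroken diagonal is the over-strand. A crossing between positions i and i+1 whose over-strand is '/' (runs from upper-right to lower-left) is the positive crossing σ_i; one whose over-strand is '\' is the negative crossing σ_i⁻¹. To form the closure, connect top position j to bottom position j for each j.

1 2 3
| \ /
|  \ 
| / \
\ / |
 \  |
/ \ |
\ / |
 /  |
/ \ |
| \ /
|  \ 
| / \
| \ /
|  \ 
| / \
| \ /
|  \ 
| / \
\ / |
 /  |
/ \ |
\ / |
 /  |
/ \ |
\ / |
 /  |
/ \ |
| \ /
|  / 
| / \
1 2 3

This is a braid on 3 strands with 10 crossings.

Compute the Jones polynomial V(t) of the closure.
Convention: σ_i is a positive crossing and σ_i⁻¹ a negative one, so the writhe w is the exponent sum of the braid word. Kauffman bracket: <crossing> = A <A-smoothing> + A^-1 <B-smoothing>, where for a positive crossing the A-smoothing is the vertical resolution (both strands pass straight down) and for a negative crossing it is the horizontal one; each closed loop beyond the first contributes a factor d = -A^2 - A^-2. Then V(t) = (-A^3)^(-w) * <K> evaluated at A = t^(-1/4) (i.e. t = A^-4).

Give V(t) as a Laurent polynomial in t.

Reading the diagram top to bottom ('/'-over between positions i,i+1 = s_i, '\'-over = s_i^-1): braid word = s2^-1 s1^-1 s1 s2^-1 s2^-1 s2^-1 s1 s1 s1 s2.
The presented braid s2^-1 s1^-1 s1 s2^-1 s2^-1 s2^-1 s1 s1 s1 s2 on 3 strands reduces by inverse Markov moves (closure unchanged at each step):
  Deconjugate: the word is γ·β·γ⁻¹ with γ = s2^-1 s1^-1 (prefix) and γ⁻¹ = s1 s2 (suffix); strip both.
Reduced to β = s1 s2^-1 s2^-1 s2^-1 s1 s1 on 3 strands, 6 crossings.
Compute on β:
Braid: s1 s2^-1 s2^-1 s2^-1 s1 s1 on 3 strands, 6 crossings.
Writhe w = (#positive) - (#negative) = 3 - 3 = 0.
State-sum expansion of <K>. There are 2^6 = 64 states.
For each crossing: s=0 is the vertical smoothing, s=1 horizontal. Crossing k contributes A^(sign_k * (1 - 2*s_k)); loop factor d = -A^2 - A^-2.
Tabulate the states by total A-exponent and number of loops L (A-exp: L × count):
  A^6: L=4 ×1
  A^4: L=3 ×6
  A^2: L=2 ×12, L=4 ×3
  A^0: L=1 ×9, L=3 ×10, L=5 ×1
  A^-2: L=2 ×12, L=4 ×3
  A^-4: L=3 ×6
  A^-6: L=4 ×1
Each group contributes A^e * Σ count * d^(L-1):
Powers of d = -A^2 - A^-2: d^2 = A^4 + 2 + A^-4; d^3 = -A^6 - 3*A^2 - 3*A^-2 - A^-6; d^4 = A^8 + 4*A^4 + 6 + 4*A^-4 + A^-8.
  A^6 * (d^3) = -A^12 - 3*A^8 - 3*A^4 - 1
  A^4 * (6*d^2) = 6*A^8 + 12*A^4 + 6
  A^2 * (12*d + 3*d^3) = -3*A^8 - 21*A^4 - 21 - 3*A^-4
  A^0 * (9 + 10*d^2 + d^4) = A^8 + 14*A^4 + 35 + 14*A^-4 + A^-8
  A^-2 * (12*d + 3*d^3) = -3*A^4 - 21 - 21*A^-4 - 3*A^-8
  A^-4 * (6*d^2) = 6 + 12*A^-4 + 6*A^-8
  A^-6 * (d^3) = -1 - 3*A^-4 - 3*A^-8 - A^-12
Summing the groups: <K> = -A^12 + A^8 - A^4 + 3 - A^-4 + A^-8 - A^-12
Normalise by the writhe: (-A^3)^(-w) = (-A^3)^(0) = 1, so f(A) = 1 * <K> = -A^12 + A^8 - A^4 + 3 - A^-4 + A^-8 - A^-12.
Substitute A = t^(-1/4), i.e. A^e → t^(-e/4): V(t) = -t^3 + t^2 - t + 3 - t^-1 + t^-2 - t^-3

Answer: -t^3 + t^2 - t + 3 - t^-1 + t^-2 - t^-3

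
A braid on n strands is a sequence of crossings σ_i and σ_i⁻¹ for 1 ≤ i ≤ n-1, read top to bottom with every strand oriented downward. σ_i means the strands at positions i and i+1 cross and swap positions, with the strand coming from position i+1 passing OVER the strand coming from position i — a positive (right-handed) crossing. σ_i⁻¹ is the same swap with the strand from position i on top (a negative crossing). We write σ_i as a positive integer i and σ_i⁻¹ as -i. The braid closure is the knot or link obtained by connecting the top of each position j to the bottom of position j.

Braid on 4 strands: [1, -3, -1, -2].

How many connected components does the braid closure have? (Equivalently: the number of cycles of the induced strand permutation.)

2

Derivation:
Track the strand permutation on 4 strands, starting from identity.
  step 1: s1 swaps positions 1,2 -> [2 1 3 4]
  step 2: s3^-1 swaps positions 3,4 -> [2 1 4 3]
  step 3: s1^-1 swaps positions 1,2 -> [1 2 4 3]
  step 4: s2^-1 swaps positions 2,3 -> [1 4 2 3]
Final permutation (position -> original strand): [1 4 2 3]
Closure components = cycle count of this permutation = 2.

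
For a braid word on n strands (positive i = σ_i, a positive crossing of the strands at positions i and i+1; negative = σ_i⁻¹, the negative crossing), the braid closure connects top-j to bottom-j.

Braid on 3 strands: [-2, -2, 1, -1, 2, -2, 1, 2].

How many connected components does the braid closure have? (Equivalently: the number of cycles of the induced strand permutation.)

Track the strand permutation on 3 strands, starting from identity.
  step 1: s2^-1 swaps positions 2,3 -> [1 3 2]
  step 2: s2^-1 swaps positions 2,3 -> [1 2 3]
  step 3: s1 swaps positions 1,2 -> [2 1 3]
  step 4: s1^-1 swaps positions 1,2 -> [1 2 3]
  step 5: s2 swaps positions 2,3 -> [1 3 2]
  step 6: s2^-1 swaps positions 2,3 -> [1 2 3]
  step 7: s1 swaps positions 1,2 -> [2 1 3]
  step 8: s2 swaps positions 2,3 -> [2 3 1]
Final permutation (position -> original strand): [2 3 1]
Closure components = cycle count of this permutation = 1.

Answer: 1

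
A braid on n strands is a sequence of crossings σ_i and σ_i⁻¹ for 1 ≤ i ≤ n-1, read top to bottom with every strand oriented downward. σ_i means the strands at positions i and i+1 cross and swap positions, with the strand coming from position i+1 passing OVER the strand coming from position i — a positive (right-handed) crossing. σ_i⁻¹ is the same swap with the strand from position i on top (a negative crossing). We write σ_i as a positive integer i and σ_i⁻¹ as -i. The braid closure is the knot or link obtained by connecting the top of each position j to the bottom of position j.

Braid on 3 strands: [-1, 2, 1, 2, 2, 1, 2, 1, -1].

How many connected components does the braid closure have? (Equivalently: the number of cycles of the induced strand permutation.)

2

Derivation:
Track the strand permutation on 3 strands, starting from identity.
  step 1: s1^-1 swaps positions 1,2 -> [2 1 3]
  step 2: s2 swaps positions 2,3 -> [2 3 1]
  step 3: s1 swaps positions 1,2 -> [3 2 1]
  step 4: s2 swaps positions 2,3 -> [3 1 2]
  step 5: s2 swaps positions 2,3 -> [3 2 1]
  step 6: s1 swaps positions 1,2 -> [2 3 1]
  step 7: s2 swaps positions 2,3 -> [2 1 3]
  step 8: s1 swaps positions 1,2 -> [1 2 3]
  step 9: s1^-1 swaps positions 1,2 -> [2 1 3]
Final permutation (position -> original strand): [2 1 3]
Closure components = cycle count of this permutation = 2.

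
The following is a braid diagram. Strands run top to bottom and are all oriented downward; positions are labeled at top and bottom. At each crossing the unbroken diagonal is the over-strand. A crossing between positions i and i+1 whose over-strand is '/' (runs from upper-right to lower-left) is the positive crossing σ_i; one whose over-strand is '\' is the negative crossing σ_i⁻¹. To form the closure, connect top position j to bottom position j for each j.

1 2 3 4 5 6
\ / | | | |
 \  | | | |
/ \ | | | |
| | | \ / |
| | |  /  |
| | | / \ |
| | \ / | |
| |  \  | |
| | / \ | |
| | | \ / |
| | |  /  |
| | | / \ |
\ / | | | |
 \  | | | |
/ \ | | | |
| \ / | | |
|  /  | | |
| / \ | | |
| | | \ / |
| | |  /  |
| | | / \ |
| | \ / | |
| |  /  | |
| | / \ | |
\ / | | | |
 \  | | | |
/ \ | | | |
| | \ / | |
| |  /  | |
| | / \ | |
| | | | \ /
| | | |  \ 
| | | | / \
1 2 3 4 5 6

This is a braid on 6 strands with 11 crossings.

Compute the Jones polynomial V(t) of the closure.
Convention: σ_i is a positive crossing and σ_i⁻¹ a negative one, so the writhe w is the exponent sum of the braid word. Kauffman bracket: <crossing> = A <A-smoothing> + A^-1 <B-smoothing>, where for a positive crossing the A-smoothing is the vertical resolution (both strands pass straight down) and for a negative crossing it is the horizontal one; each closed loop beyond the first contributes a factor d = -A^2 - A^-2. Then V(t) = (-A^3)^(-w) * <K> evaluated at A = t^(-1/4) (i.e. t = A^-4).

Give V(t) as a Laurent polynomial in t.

-t^5 + t^4 - 2*t^3 + 4*t^2 - 3*t + 4 - 3*t^-1 + 2*t^-2 - t^-3

Derivation:
Reading the diagram top to bottom ('/'-over between positions i,i+1 = s_i, '\'-over = s_i^-1): braid word = s1^-1 s4 s3^-1 s4 s1^-1 s2 s4 s3 s1^-1 s3 s5^-1.
The presented braid s1^-1 s4 s3^-1 s4 s1^-1 s2 s4 s3 s1^-1 s3 s5^-1 on 6 strands reduces by inverse Markov moves (closure unchanged at each step):
  Destabilize: the word has the form β·s5^-1 where s5^-1 occurs only as the final letter (β ∈ B_5); drop it and the last strand → 5 strands.
Reduced to β = s1^-1 s4 s3^-1 s4 s1^-1 s2 s4 s3 s1^-1 s3 on 5 strands, 10 crossings.
Compute on β:
Braid: s1^-1 s4 s3^-1 s4 s1^-1 s2 s4 s3 s1^-1 s3 on 5 strands, 10 crossings.
Writhe w = (#positive) - (#negative) = 6 - 4 = 2.
Computing the Kauffman bracket via state sum. There are 2^10 = 1024 states.
Smooth each crossing (0=||, 1=⌣⌢); contribution A^(Σ sign_k(1-2s_k)) * d^(L-1).
Tabulate the states by total A-exponent and number of loops L (A-exp: L × count):
  A^10: L=5 ×1
  A^8: L=4 ×7, L=6 ×3
  A^6: L=3 ×18, L=5 ×26, L=7 ×1
  A^4: L=2 ×21, L=4 ×85, L=6 ×14
  A^2: L=1 ×9, L=3 ×137, L=5 ×62, L=7 ×2
  A^0: L=2 ×105, L=4 ×132, L=6 ×15
  A^-2: L=1 ×30, L=3 ×132, L=5 ×47, L=7 ×1
  A^-4: L=2 ×49, L=4 ×65, L=6 ×6
  A^-6: L=3 ×31, L=5 ×14
  A^-8: L=4 ×9, L=6 ×1
  A^-10: L=5 ×1
Each group contributes A^e * Σ count * d^(L-1):
Powers of d = -A^2 - A^-2: d^2 = A^4 + 2 + A^-4; d^3 = -A^6 - 3*A^2 - 3*A^-2 - A^-6; d^4 = A^8 + 4*A^4 + 6 + 4*A^-4 + A^-8; d^5 = -A^10 - 5*A^6 - 10*A^2 - 10*A^-2 - 5*A^-6 - A^-10; d^6 = A^12 + 6*A^8 + 15*A^4 + 20 + 15*A^-4 + 6*A^-8 + A^-12.
  A^10 * (d^4) = A^18 + 4*A^14 + 6*A^10 + 4*A^6 + A^2
  A^8 * (7*d^3 + 3*d^5) = -3*A^18 - 22*A^14 - 51*A^10 - 51*A^6 - 22*A^2 - 3*A^-2
  A^6 * (18*d^2 + 26*d^4 + d^6) = A^18 + 32*A^14 + 137*A^10 + 212*A^6 + 137*A^2 + 32*A^-2 + A^-6
  A^4 * (21*d + 85*d^3 + 14*d^5) = -14*A^14 - 155*A^10 - 416*A^6 - 416*A^2 - 155*A^-2 - 14*A^-6
  A^2 * (9 + 137*d^2 + 62*d^4 + 2*d^6) = 2*A^14 + 74*A^10 + 415*A^6 + 695*A^2 + 415*A^-2 + 74*A^-6 + 2*A^-10
  A^0 * (105*d + 132*d^3 + 15*d^5) = -15*A^10 - 207*A^6 - 651*A^2 - 651*A^-2 - 207*A^-6 - 15*A^-10
  A^-2 * (30 + 132*d^2 + 47*d^4 + d^6) = A^10 + 53*A^6 + 335*A^2 + 596*A^-2 + 335*A^-6 + 53*A^-10 + A^-14
  A^-4 * (49*d + 65*d^3 + 6*d^5) = -6*A^6 - 95*A^2 - 304*A^-2 - 304*A^-6 - 95*A^-10 - 6*A^-14
  A^-6 * (31*d^2 + 14*d^4) = 14*A^2 + 87*A^-2 + 146*A^-6 + 87*A^-10 + 14*A^-14
  A^-8 * (9*d^3 + d^5) = -A^2 - 14*A^-2 - 37*A^-6 - 37*A^-10 - 14*A^-14 - A^-18
  A^-10 * (d^4) = A^-2 + 4*A^-6 + 6*A^-10 + 4*A^-14 + A^-18
Summing the groups: <K> = -A^18 + 2*A^14 - 3*A^10 + 4*A^6 - 3*A^2 + 4*A^-2 - 2*A^-6 + A^-10 - A^-14
Normalise by the writhe: (-A^3)^(-w) = (-A^3)^(-2) = A^-6, so f(A) = A^-6 * <K> = -A^12 + 2*A^8 - 3*A^4 + 4 - 3*A^-4 + 4*A^-8 - 2*A^-12 + A^-16 - A^-20.
Substitute A = t^(-1/4), i.e. A^e → t^(-e/4): V(t) = -t^5 + t^4 - 2*t^3 + 4*t^2 - 3*t + 4 - 3*t^-1 + 2*t^-2 - t^-3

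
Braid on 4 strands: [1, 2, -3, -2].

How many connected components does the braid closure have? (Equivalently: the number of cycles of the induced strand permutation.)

2

Derivation:
Track the strand permutation on 4 strands, starting from identity.
  step 1: s1 swaps positions 1,2 -> [2 1 3 4]
  step 2: s2 swaps positions 2,3 -> [2 3 1 4]
  step 3: s3^-1 swaps positions 3,4 -> [2 3 4 1]
  step 4: s2^-1 swaps positions 2,3 -> [2 4 3 1]
Final permutation (position -> original strand): [2 4 3 1]
Closure components = cycle count of this permutation = 2.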